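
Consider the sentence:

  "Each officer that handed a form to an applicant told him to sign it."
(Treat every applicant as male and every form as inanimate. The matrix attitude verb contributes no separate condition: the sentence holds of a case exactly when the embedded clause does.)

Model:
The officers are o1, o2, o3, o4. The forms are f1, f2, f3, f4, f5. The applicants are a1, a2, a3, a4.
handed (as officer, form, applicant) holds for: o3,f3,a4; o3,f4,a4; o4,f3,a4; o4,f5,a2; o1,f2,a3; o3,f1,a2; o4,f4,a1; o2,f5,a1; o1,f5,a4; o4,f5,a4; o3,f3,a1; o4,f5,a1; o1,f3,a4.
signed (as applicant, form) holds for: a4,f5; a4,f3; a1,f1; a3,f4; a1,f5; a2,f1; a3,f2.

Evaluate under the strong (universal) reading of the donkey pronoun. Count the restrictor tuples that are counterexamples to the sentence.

4

"him" takes "an applicant" as antecedent and "it" takes "a form"; both are donkey pronouns co-varying with the restrictor.
Strong reading: for every (o,f,a) with handed(o,f,a), signed(a,f).
Restrictor triples: (o1,f2,a3)→signed(a3,f2) ✓  (o1,f3,a4)→signed(a4,f3) ✓  (o1,f5,a4)→signed(a4,f5) ✓  (o2,f5,a1)→signed(a1,f5) ✓  (o3,f1,a2)→signed(a2,f1) ✓  (o3,f3,a1)→signed(a1,f3) ✗  (o3,f3,a4)→signed(a4,f3) ✓  (o3,f4,a4)→signed(a4,f4) ✗  (o4,f3,a4)→signed(a4,f3) ✓  (o4,f4,a1)→signed(a1,f4) ✗  (o4,f5,a1)→signed(a1,f5) ✓  (o4,f5,a2)→signed(a2,f5) ✗  (o4,f5,a4)→signed(a4,f5) ✓
Counterexamples (restrictor triples failing the scope): 4.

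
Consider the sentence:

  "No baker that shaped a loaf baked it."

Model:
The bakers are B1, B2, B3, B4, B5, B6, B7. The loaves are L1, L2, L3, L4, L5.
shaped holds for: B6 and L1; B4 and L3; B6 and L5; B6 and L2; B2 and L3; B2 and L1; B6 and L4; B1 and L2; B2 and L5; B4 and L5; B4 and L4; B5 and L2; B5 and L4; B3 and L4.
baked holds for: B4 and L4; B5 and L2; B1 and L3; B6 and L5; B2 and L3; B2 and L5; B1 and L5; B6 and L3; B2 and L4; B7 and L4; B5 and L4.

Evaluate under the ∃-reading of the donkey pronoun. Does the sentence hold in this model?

False

"it" takes "a loaf" as antecedent — a donkey pronoun bound across the clause boundary.
Truth condition: for no (b,l) with shaped(b,l) does baked(b,l) hold.
Restrictor pairs — does the scope hold? (B1,L2):fails  (B2,L1):fails  (B2,L3):holds  (B2,L5):holds  (B3,L4):fails  (B4,L3):fails  (B4,L4):holds  (B4,L5):fails  (B5,L2):holds  (B5,L4):holds  (B6,L1):fails  (B6,L2):fails  (B6,L4):fails  (B6,L5):holds
Scope holds for 6 pair(s), so the sentence is false.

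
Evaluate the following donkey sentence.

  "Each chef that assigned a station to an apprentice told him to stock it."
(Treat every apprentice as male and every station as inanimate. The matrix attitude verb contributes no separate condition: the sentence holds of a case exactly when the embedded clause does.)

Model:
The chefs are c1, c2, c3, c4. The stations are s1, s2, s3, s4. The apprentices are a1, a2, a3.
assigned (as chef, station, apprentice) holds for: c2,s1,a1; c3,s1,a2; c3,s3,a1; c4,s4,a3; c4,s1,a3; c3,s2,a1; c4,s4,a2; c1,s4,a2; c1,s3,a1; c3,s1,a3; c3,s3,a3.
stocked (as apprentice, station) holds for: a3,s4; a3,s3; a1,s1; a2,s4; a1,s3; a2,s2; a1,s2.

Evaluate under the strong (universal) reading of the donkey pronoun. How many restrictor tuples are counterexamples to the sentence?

"him" takes "an apprentice" as antecedent and "it" takes "a station"; both are donkey pronouns co-varying with the restrictor.
Strong reading: for every (c,s,a) with assigned(c,s,a), stocked(a,s).
Restrictor triples: (c1,s3,a1)→stocked(a1,s3) ✓  (c1,s4,a2)→stocked(a2,s4) ✓  (c2,s1,a1)→stocked(a1,s1) ✓  (c3,s1,a2)→stocked(a2,s1) ✗  (c3,s1,a3)→stocked(a3,s1) ✗  (c3,s2,a1)→stocked(a1,s2) ✓  (c3,s3,a1)→stocked(a1,s3) ✓  (c3,s3,a3)→stocked(a3,s3) ✓  (c4,s1,a3)→stocked(a3,s1) ✗  (c4,s4,a2)→stocked(a2,s4) ✓  (c4,s4,a3)→stocked(a3,s4) ✓
Counterexamples (restrictor triples failing the scope): 3.

3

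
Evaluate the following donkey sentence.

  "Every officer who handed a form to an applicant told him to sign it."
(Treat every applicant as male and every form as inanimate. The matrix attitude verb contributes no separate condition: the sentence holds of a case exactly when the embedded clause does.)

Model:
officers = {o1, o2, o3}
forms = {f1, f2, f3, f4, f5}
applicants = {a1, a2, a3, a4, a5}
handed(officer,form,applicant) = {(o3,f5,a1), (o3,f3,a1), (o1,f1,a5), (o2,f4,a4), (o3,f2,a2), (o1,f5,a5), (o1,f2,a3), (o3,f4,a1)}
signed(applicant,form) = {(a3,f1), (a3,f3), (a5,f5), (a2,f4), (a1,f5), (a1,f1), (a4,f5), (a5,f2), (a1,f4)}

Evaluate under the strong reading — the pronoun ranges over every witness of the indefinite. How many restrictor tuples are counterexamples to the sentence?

5

"him" takes "an applicant" as antecedent and "it" takes "a form"; both are donkey pronouns co-varying with the restrictor.
Strong reading: for every (o,f,a) with handed(o,f,a), signed(a,f).
Restrictor triples: (o1,f1,a5)→signed(a5,f1) ✗  (o1,f2,a3)→signed(a3,f2) ✗  (o1,f5,a5)→signed(a5,f5) ✓  (o2,f4,a4)→signed(a4,f4) ✗  (o3,f2,a2)→signed(a2,f2) ✗  (o3,f3,a1)→signed(a1,f3) ✗  (o3,f4,a1)→signed(a1,f4) ✓  (o3,f5,a1)→signed(a1,f5) ✓
Counterexamples (restrictor triples failing the scope): 5.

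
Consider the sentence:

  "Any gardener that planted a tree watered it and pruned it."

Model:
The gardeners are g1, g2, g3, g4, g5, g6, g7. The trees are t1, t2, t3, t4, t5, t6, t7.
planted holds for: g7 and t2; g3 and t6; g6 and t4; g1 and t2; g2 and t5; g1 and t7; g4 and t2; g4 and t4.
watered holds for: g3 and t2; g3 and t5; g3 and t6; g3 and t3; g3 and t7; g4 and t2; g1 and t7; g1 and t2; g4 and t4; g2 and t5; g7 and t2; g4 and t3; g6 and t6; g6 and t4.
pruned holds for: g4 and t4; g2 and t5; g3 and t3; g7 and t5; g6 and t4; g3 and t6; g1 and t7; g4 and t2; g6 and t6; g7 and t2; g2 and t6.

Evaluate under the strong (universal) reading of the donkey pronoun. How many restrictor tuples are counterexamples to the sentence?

1

"it" takes "a tree" as antecedent — a donkey pronoun bound across the clause boundary.
Strong reading: for every (g,t) with planted(g,t), watered(g,t) ∧ pruned(g,t).
Restrictor pairs: (g1,t2) ✗  (g1,t7) ✓  (g2,t5) ✓  (g3,t6) ✓  (g4,t2) ✓  (g4,t4) ✓  (g6,t4) ✓  (g7,t2) ✓
Counterexamples (restrictor pairs failing the scope): 1.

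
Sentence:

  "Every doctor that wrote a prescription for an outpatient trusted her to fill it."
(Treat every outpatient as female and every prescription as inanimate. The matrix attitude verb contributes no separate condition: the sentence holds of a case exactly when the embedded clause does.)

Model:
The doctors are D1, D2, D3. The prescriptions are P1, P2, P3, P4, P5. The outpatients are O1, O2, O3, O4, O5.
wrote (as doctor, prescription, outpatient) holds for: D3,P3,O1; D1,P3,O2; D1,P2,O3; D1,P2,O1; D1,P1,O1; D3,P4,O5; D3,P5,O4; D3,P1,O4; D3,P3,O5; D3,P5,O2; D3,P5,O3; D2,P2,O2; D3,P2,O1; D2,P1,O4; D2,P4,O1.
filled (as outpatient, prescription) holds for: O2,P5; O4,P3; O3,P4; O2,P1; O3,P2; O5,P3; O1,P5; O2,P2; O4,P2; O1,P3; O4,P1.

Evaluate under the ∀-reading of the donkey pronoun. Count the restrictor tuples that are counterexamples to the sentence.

8

"her" takes "an outpatient" as antecedent and "it" takes "a prescription"; both are donkey pronouns co-varying with the restrictor.
Strong reading: for every (d,p,o) with wrote(d,p,o), filled(o,p).
Restrictor triples: (D1,P1,O1)→filled(O1,P1) ✗  (D1,P2,O1)→filled(O1,P2) ✗  (D1,P2,O3)→filled(O3,P2) ✓  (D1,P3,O2)→filled(O2,P3) ✗  (D2,P1,O4)→filled(O4,P1) ✓  (D2,P2,O2)→filled(O2,P2) ✓  (D2,P4,O1)→filled(O1,P4) ✗  (D3,P1,O4)→filled(O4,P1) ✓  (D3,P2,O1)→filled(O1,P2) ✗  (D3,P3,O1)→filled(O1,P3) ✓  (D3,P3,O5)→filled(O5,P3) ✓  (D3,P4,O5)→filled(O5,P4) ✗  (D3,P5,O2)→filled(O2,P5) ✓  (D3,P5,O3)→filled(O3,P5) ✗  (D3,P5,O4)→filled(O4,P5) ✗
Counterexamples (restrictor triples failing the scope): 8.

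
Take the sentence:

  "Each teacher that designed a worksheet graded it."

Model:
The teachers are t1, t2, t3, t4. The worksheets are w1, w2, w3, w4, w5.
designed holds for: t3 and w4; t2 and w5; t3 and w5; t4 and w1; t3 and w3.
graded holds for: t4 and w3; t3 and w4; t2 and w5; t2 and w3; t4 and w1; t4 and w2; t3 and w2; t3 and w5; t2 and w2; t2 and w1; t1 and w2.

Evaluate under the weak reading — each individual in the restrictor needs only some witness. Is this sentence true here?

True

"it" takes "a worksheet" as antecedent — a donkey pronoun bound across the clause boundary.
Weak reading: every teacher t with some designed-worksheet has at least one designed-worksheet w such that graded(t,w).
Per teacher: t2:✓  t3:✓  t4:✓
Every teacher in the restrictor has a witness.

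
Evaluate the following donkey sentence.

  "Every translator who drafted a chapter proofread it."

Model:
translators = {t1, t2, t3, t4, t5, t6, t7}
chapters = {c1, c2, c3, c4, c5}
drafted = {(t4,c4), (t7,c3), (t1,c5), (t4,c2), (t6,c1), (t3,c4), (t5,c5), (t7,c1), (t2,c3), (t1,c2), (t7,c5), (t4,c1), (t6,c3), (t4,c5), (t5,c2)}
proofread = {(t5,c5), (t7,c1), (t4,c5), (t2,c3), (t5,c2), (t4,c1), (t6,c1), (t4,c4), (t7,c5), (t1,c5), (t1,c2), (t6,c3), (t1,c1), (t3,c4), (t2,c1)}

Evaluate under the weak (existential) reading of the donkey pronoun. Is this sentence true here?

"it" takes "a chapter" as antecedent — a donkey pronoun bound across the clause boundary.
Weak reading: every translator t with some drafted-chapter has at least one drafted-chapter c such that proofread(t,c).
Per translator: t1:✓  t2:✓  t3:✓  t4:✓  t5:✓  t6:✓  t7:✓
Every translator in the restrictor has a witness.

True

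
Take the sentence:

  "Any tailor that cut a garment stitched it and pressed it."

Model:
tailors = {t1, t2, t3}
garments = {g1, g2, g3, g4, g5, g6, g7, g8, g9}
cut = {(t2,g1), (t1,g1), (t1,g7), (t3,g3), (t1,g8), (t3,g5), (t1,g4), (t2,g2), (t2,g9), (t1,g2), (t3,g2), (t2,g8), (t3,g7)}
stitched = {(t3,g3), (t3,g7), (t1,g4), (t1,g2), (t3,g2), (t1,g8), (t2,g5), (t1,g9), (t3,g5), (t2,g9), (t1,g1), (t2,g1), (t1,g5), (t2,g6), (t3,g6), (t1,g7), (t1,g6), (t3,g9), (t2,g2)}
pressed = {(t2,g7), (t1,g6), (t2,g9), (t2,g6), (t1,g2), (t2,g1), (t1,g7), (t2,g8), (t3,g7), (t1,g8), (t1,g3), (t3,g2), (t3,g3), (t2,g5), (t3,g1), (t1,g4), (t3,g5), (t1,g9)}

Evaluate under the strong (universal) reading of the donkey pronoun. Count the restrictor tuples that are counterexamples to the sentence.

"it" takes "a garment" as antecedent — a donkey pronoun bound across the clause boundary.
Strong reading: for every (t,g) with cut(t,g), stitched(t,g) ∧ pressed(t,g).
Restrictor pairs: (t1,g1) ✗  (t1,g2) ✓  (t1,g4) ✓  (t1,g7) ✓  (t1,g8) ✓  (t2,g1) ✓  (t2,g2) ✗  (t2,g8) ✗  (t2,g9) ✓  (t3,g2) ✓  (t3,g3) ✓  (t3,g5) ✓  (t3,g7) ✓
Counterexamples (restrictor pairs failing the scope): 3.

3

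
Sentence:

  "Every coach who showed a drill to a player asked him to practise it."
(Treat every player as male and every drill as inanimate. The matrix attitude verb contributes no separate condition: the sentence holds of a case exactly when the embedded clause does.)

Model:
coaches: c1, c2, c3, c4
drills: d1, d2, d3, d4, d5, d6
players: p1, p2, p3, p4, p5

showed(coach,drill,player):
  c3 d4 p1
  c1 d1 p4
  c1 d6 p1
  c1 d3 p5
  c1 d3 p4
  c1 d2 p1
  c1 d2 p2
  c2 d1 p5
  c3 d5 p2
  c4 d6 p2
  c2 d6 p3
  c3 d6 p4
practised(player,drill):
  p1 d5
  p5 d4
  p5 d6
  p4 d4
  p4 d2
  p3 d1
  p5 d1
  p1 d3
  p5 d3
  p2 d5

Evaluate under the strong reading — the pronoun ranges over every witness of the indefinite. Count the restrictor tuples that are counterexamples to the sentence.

9

"him" takes "a player" as antecedent and "it" takes "a drill"; both are donkey pronouns co-varying with the restrictor.
Strong reading: for every (c,d,p) with showed(c,d,p), practised(p,d).
Restrictor triples: (c1,d1,p4)→practised(p4,d1) ✗  (c1,d2,p1)→practised(p1,d2) ✗  (c1,d2,p2)→practised(p2,d2) ✗  (c1,d3,p4)→practised(p4,d3) ✗  (c1,d3,p5)→practised(p5,d3) ✓  (c1,d6,p1)→practised(p1,d6) ✗  (c2,d1,p5)→practised(p5,d1) ✓  (c2,d6,p3)→practised(p3,d6) ✗  (c3,d4,p1)→practised(p1,d4) ✗  (c3,d5,p2)→practised(p2,d5) ✓  (c3,d6,p4)→practised(p4,d6) ✗  (c4,d6,p2)→practised(p2,d6) ✗
Counterexamples (restrictor triples failing the scope): 9.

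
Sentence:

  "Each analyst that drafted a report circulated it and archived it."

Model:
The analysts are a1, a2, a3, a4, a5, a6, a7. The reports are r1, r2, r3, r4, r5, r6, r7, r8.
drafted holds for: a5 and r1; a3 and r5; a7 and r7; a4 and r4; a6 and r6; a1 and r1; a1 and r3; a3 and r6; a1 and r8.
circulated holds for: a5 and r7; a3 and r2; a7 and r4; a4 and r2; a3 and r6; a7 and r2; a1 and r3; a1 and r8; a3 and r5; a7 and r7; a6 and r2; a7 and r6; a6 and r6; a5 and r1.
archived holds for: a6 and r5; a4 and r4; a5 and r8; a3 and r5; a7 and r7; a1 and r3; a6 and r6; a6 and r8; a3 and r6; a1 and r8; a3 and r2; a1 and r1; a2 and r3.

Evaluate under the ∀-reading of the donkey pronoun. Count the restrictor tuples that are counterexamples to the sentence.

"it" takes "a report" as antecedent — a donkey pronoun bound across the clause boundary.
Strong reading: for every (a,r) with drafted(a,r), circulated(a,r) ∧ archived(a,r).
Restrictor pairs: (a1,r1) ✗  (a1,r3) ✓  (a1,r8) ✓  (a3,r5) ✓  (a3,r6) ✓  (a4,r4) ✗  (a5,r1) ✗  (a6,r6) ✓  (a7,r7) ✓
Counterexamples (restrictor pairs failing the scope): 3.

3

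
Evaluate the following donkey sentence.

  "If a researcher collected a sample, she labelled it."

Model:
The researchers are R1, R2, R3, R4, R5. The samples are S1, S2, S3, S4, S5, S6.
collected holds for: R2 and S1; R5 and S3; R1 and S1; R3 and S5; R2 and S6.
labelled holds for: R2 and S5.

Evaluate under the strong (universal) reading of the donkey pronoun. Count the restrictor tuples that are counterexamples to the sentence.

"it" takes "a sample" as antecedent — a donkey pronoun bound across the clause boundary.
Strong reading: for every (r,s) with collected(r,s), labelled(r,s).
Restrictor pairs: (R1,S1) ✗  (R2,S1) ✗  (R2,S6) ✗  (R3,S5) ✗  (R5,S3) ✗
Counterexamples (restrictor pairs failing the scope): 5.

5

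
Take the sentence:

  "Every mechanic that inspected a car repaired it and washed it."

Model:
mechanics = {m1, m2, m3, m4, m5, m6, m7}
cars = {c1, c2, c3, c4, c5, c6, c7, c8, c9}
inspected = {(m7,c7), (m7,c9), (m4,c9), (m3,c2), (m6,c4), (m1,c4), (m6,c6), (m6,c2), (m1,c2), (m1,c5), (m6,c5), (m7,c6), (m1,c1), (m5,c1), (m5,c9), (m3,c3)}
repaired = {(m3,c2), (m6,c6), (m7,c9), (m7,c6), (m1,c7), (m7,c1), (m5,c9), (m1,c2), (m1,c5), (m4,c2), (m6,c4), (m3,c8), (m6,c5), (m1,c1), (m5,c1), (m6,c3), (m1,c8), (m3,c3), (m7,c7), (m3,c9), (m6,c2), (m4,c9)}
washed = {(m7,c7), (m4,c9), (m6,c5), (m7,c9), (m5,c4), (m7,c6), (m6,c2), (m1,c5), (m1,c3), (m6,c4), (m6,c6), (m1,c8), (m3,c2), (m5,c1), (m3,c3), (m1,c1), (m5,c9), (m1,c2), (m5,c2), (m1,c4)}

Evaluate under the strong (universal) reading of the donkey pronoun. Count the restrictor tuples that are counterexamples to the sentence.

"it" takes "a car" as antecedent — a donkey pronoun bound across the clause boundary.
Strong reading: for every (m,c) with inspected(m,c), repaired(m,c) ∧ washed(m,c).
Restrictor pairs: (m1,c1) ✓  (m1,c2) ✓  (m1,c4) ✗  (m1,c5) ✓  (m3,c2) ✓  (m3,c3) ✓  (m4,c9) ✓  (m5,c1) ✓  (m5,c9) ✓  (m6,c2) ✓  (m6,c4) ✓  (m6,c5) ✓  (m6,c6) ✓  (m7,c6) ✓  (m7,c7) ✓  (m7,c9) ✓
Counterexamples (restrictor pairs failing the scope): 1.

1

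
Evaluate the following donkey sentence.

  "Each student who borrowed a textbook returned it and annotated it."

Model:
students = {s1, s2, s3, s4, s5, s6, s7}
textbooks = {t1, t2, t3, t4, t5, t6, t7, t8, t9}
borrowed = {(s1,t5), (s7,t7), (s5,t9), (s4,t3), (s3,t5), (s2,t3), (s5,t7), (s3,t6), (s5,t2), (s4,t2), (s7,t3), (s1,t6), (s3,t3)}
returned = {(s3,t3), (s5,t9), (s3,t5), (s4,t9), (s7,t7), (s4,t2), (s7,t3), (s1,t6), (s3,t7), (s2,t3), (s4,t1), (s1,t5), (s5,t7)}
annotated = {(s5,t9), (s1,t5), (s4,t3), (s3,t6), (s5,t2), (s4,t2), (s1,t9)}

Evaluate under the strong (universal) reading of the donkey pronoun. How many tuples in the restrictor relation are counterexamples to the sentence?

10

"it" takes "a textbook" as antecedent — a donkey pronoun bound across the clause boundary.
Strong reading: for every (s,t) with borrowed(s,t), returned(s,t) ∧ annotated(s,t).
Restrictor pairs: (s1,t5) ✓  (s1,t6) ✗  (s2,t3) ✗  (s3,t3) ✗  (s3,t5) ✗  (s3,t6) ✗  (s4,t2) ✓  (s4,t3) ✗  (s5,t2) ✗  (s5,t7) ✗  (s5,t9) ✓  (s7,t3) ✗  (s7,t7) ✗
Counterexamples (restrictor pairs failing the scope): 10.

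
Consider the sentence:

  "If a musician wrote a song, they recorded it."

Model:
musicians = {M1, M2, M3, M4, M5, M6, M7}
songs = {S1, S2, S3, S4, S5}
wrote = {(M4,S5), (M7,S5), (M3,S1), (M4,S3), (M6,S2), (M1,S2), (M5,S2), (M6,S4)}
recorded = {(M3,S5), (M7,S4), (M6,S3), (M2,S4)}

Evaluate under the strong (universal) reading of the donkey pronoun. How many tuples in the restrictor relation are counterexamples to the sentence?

"it" takes "a song" as antecedent — a donkey pronoun bound across the clause boundary.
Strong reading: for every (m,s) with wrote(m,s), recorded(m,s).
Restrictor pairs: (M1,S2) ✗  (M3,S1) ✗  (M4,S3) ✗  (M4,S5) ✗  (M5,S2) ✗  (M6,S2) ✗  (M6,S4) ✗  (M7,S5) ✗
Counterexamples (restrictor pairs failing the scope): 8.

8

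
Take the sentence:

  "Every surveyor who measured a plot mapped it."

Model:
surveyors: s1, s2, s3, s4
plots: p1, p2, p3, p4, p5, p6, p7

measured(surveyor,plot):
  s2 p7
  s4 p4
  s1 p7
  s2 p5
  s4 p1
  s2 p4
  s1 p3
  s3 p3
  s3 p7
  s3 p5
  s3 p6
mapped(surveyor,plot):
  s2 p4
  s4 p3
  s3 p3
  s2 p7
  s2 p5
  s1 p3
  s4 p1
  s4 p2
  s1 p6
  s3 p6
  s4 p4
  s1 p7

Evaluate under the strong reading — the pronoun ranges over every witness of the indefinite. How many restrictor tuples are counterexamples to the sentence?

2

"it" takes "a plot" as antecedent — a donkey pronoun bound across the clause boundary.
Strong reading: for every (s,p) with measured(s,p), mapped(s,p).
Restrictor pairs: (s1,p3) ✓  (s1,p7) ✓  (s2,p4) ✓  (s2,p5) ✓  (s2,p7) ✓  (s3,p3) ✓  (s3,p5) ✗  (s3,p6) ✓  (s3,p7) ✗  (s4,p1) ✓  (s4,p4) ✓
Counterexamples (restrictor pairs failing the scope): 2.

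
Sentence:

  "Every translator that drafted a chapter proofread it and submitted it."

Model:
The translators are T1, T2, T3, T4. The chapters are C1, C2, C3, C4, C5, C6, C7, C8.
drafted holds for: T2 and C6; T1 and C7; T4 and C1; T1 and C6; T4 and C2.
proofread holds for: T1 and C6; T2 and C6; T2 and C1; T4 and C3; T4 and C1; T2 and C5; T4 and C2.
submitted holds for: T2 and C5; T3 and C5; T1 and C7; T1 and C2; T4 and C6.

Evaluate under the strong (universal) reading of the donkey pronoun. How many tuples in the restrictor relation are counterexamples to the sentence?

"it" takes "a chapter" as antecedent — a donkey pronoun bound across the clause boundary.
Strong reading: for every (t,c) with drafted(t,c), proofread(t,c) ∧ submitted(t,c).
Restrictor pairs: (T1,C6) ✗  (T1,C7) ✗  (T2,C6) ✗  (T4,C1) ✗  (T4,C2) ✗
Counterexamples (restrictor pairs failing the scope): 5.

5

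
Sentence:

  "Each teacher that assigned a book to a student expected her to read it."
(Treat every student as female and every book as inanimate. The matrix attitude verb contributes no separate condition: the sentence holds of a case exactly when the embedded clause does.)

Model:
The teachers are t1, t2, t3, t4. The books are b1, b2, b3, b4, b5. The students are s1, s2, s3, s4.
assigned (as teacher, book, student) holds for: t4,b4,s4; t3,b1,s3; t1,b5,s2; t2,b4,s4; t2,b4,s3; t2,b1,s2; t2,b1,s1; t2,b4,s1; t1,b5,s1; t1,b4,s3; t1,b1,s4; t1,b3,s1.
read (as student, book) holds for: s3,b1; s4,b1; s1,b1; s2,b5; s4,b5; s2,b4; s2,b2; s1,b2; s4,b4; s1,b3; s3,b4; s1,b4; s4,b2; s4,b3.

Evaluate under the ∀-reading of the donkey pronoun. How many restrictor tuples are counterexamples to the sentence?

"her" takes "a student" as antecedent and "it" takes "a book"; both are donkey pronouns co-varying with the restrictor.
Strong reading: for every (t,b,s) with assigned(t,b,s), read(s,b).
Restrictor triples: (t1,b1,s4)→read(s4,b1) ✓  (t1,b3,s1)→read(s1,b3) ✓  (t1,b4,s3)→read(s3,b4) ✓  (t1,b5,s1)→read(s1,b5) ✗  (t1,b5,s2)→read(s2,b5) ✓  (t2,b1,s1)→read(s1,b1) ✓  (t2,b1,s2)→read(s2,b1) ✗  (t2,b4,s1)→read(s1,b4) ✓  (t2,b4,s3)→read(s3,b4) ✓  (t2,b4,s4)→read(s4,b4) ✓  (t3,b1,s3)→read(s3,b1) ✓  (t4,b4,s4)→read(s4,b4) ✓
Counterexamples (restrictor triples failing the scope): 2.

2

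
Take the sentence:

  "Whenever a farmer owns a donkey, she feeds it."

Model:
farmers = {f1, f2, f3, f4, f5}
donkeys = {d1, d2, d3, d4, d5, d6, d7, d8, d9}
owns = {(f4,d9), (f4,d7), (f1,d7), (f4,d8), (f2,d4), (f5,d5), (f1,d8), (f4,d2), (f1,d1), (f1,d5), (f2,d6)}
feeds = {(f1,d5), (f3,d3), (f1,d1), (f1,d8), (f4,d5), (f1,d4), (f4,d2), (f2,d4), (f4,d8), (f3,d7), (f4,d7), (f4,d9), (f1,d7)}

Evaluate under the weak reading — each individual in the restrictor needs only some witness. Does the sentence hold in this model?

False

"it" takes "a donkey" as antecedent — a donkey pronoun bound across the clause boundary.
Weak reading: every farmer f with some owns-donkey has at least one owns-donkey d such that feeds(f,d).
Per farmer: f1:✓  f2:✓  f4:✓  f5:✗
f5 has no witness among its owns-donkeys.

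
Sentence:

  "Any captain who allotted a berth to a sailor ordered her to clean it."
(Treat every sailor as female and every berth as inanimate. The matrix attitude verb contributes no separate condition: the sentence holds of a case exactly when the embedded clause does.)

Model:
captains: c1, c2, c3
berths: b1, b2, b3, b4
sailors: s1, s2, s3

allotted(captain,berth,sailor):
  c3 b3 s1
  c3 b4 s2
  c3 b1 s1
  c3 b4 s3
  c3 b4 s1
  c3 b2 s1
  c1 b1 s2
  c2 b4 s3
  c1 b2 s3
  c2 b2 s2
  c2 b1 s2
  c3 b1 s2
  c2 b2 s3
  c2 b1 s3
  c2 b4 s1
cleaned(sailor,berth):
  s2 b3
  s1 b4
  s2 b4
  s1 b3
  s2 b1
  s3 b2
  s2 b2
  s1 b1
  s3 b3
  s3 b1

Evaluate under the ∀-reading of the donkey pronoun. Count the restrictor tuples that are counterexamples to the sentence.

3

"her" takes "a sailor" as antecedent and "it" takes "a berth"; both are donkey pronouns co-varying with the restrictor.
Strong reading: for every (c,b,s) with allotted(c,b,s), cleaned(s,b).
Restrictor triples: (c1,b1,s2)→cleaned(s2,b1) ✓  (c1,b2,s3)→cleaned(s3,b2) ✓  (c2,b1,s2)→cleaned(s2,b1) ✓  (c2,b1,s3)→cleaned(s3,b1) ✓  (c2,b2,s2)→cleaned(s2,b2) ✓  (c2,b2,s3)→cleaned(s3,b2) ✓  (c2,b4,s1)→cleaned(s1,b4) ✓  (c2,b4,s3)→cleaned(s3,b4) ✗  (c3,b1,s1)→cleaned(s1,b1) ✓  (c3,b1,s2)→cleaned(s2,b1) ✓  (c3,b2,s1)→cleaned(s1,b2) ✗  (c3,b3,s1)→cleaned(s1,b3) ✓  (c3,b4,s1)→cleaned(s1,b4) ✓  (c3,b4,s2)→cleaned(s2,b4) ✓  (c3,b4,s3)→cleaned(s3,b4) ✗
Counterexamples (restrictor triples failing the scope): 3.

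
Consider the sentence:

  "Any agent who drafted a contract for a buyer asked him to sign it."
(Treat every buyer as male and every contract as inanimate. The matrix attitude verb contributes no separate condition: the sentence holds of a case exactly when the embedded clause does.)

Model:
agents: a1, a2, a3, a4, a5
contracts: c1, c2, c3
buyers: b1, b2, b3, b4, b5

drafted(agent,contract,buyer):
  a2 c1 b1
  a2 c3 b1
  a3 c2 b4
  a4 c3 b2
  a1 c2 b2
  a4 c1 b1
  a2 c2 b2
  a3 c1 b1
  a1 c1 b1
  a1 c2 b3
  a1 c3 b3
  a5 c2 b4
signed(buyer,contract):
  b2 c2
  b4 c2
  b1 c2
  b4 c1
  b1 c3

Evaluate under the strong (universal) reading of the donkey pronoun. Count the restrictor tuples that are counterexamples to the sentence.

"him" takes "a buyer" as antecedent and "it" takes "a contract"; both are donkey pronouns co-varying with the restrictor.
Strong reading: for every (a,c,b) with drafted(a,c,b), signed(b,c).
Restrictor triples: (a1,c1,b1)→signed(b1,c1) ✗  (a1,c2,b2)→signed(b2,c2) ✓  (a1,c2,b3)→signed(b3,c2) ✗  (a1,c3,b3)→signed(b3,c3) ✗  (a2,c1,b1)→signed(b1,c1) ✗  (a2,c2,b2)→signed(b2,c2) ✓  (a2,c3,b1)→signed(b1,c3) ✓  (a3,c1,b1)→signed(b1,c1) ✗  (a3,c2,b4)→signed(b4,c2) ✓  (a4,c1,b1)→signed(b1,c1) ✗  (a4,c3,b2)→signed(b2,c3) ✗  (a5,c2,b4)→signed(b4,c2) ✓
Counterexamples (restrictor triples failing the scope): 7.

7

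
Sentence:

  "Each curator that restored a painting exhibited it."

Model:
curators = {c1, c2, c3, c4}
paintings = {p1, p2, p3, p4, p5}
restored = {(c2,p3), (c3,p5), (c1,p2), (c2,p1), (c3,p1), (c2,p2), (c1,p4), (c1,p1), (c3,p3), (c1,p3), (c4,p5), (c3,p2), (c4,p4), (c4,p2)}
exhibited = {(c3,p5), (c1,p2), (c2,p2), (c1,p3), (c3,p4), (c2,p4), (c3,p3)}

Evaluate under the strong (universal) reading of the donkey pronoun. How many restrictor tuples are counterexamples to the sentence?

9

"it" takes "a painting" as antecedent — a donkey pronoun bound across the clause boundary.
Strong reading: for every (c,p) with restored(c,p), exhibited(c,p).
Restrictor pairs: (c1,p1) ✗  (c1,p2) ✓  (c1,p3) ✓  (c1,p4) ✗  (c2,p1) ✗  (c2,p2) ✓  (c2,p3) ✗  (c3,p1) ✗  (c3,p2) ✗  (c3,p3) ✓  (c3,p5) ✓  (c4,p2) ✗  (c4,p4) ✗  (c4,p5) ✗
Counterexamples (restrictor pairs failing the scope): 9.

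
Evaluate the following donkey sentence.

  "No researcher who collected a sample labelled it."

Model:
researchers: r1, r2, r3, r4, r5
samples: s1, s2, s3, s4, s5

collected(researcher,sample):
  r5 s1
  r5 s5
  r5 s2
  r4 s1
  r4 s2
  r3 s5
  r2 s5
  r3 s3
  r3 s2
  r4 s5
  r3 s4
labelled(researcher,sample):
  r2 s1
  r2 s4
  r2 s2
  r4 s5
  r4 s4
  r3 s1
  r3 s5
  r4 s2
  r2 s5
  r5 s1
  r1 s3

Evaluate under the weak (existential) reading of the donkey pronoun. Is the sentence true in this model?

"it" takes "a sample" as antecedent — a donkey pronoun bound across the clause boundary.
Truth condition: for no (r,s) with collected(r,s) does labelled(r,s) hold.
Restrictor pairs — does the scope hold? (r2,s5):holds  (r3,s2):fails  (r3,s3):fails  (r3,s4):fails  (r3,s5):holds  (r4,s1):fails  (r4,s2):holds  (r4,s5):holds  (r5,s1):holds  (r5,s2):fails  (r5,s5):fails
Scope holds for 5 pair(s), so the sentence is false.

False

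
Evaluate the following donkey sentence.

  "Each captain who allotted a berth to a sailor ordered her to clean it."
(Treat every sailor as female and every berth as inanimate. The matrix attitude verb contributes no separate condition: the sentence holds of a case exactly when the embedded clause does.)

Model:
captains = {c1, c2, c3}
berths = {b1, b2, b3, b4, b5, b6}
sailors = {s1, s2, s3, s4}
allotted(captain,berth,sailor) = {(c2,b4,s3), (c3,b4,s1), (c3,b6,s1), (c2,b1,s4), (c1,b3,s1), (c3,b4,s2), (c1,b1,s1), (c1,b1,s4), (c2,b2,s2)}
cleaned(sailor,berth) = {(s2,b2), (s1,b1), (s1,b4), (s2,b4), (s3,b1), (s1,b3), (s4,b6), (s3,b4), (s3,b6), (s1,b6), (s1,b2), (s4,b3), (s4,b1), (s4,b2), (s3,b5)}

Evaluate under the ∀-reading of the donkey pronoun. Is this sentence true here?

True

"her" takes "a sailor" as antecedent and "it" takes "a berth"; both are donkey pronouns co-varying with the restrictor.
Strong reading: for every (c,b,s) with allotted(c,b,s), cleaned(s,b).
Restrictor triples: (c1,b1,s1)→cleaned(s1,b1) ✓  (c1,b1,s4)→cleaned(s4,b1) ✓  (c1,b3,s1)→cleaned(s1,b3) ✓  (c2,b1,s4)→cleaned(s4,b1) ✓  (c2,b2,s2)→cleaned(s2,b2) ✓  (c2,b4,s3)→cleaned(s3,b4) ✓  (c3,b4,s1)→cleaned(s1,b4) ✓  (c3,b4,s2)→cleaned(s2,b4) ✓  (c3,b6,s1)→cleaned(s1,b6) ✓
Every restrictor triple satisfies the scope.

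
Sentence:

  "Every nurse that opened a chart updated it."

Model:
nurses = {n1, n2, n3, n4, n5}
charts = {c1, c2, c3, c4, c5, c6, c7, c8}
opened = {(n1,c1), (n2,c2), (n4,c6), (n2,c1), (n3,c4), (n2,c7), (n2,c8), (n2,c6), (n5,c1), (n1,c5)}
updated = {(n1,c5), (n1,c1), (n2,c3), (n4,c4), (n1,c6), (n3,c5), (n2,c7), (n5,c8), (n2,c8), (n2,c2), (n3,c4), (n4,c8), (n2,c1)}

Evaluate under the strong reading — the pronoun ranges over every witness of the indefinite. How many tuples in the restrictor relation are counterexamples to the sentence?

3

"it" takes "a chart" as antecedent — a donkey pronoun bound across the clause boundary.
Strong reading: for every (n,c) with opened(n,c), updated(n,c).
Restrictor pairs: (n1,c1) ✓  (n1,c5) ✓  (n2,c1) ✓  (n2,c2) ✓  (n2,c6) ✗  (n2,c7) ✓  (n2,c8) ✓  (n3,c4) ✓  (n4,c6) ✗  (n5,c1) ✗
Counterexamples (restrictor pairs failing the scope): 3.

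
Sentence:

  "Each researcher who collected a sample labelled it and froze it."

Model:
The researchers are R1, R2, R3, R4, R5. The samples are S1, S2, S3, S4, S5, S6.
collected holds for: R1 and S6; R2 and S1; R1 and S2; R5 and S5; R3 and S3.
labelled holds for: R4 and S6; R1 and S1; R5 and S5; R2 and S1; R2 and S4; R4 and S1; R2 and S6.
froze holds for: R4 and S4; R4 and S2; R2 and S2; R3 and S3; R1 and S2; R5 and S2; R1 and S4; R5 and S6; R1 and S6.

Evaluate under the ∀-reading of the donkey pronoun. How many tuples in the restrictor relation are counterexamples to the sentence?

5

"it" takes "a sample" as antecedent — a donkey pronoun bound across the clause boundary.
Strong reading: for every (r,s) with collected(r,s), labelled(r,s) ∧ froze(r,s).
Restrictor pairs: (R1,S2) ✗  (R1,S6) ✗  (R2,S1) ✗  (R3,S3) ✗  (R5,S5) ✗
Counterexamples (restrictor pairs failing the scope): 5.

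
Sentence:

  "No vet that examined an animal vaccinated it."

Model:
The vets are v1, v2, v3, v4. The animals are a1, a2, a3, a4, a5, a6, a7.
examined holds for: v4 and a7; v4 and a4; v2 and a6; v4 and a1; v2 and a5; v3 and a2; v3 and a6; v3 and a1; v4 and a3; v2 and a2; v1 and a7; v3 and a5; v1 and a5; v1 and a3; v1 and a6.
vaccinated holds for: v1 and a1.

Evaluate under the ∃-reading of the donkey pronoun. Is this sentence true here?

True

"it" takes "an animal" as antecedent — a donkey pronoun bound across the clause boundary.
Truth condition: for no (v,a) with examined(v,a) does vaccinated(v,a) hold.
Restrictor pairs — does the scope hold? (v1,a3):fails  (v1,a5):fails  (v1,a6):fails  (v1,a7):fails  (v2,a2):fails  (v2,a5):fails  (v2,a6):fails  (v3,a1):fails  (v3,a2):fails  (v3,a5):fails  (v3,a6):fails  (v4,a1):fails  (v4,a3):fails  (v4,a4):fails  (v4,a7):fails
Scope holds for no restrictor pair, so the sentence is true.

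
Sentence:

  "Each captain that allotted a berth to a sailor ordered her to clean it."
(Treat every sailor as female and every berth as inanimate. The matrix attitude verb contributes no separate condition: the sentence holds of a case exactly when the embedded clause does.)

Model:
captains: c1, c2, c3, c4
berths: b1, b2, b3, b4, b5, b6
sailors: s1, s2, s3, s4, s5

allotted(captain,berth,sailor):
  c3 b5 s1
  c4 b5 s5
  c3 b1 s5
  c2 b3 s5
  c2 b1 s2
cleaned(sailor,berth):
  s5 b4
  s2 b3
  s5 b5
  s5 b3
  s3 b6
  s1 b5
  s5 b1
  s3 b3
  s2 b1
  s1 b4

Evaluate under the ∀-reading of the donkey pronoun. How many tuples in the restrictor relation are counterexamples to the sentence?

0

"her" takes "a sailor" as antecedent and "it" takes "a berth"; both are donkey pronouns co-varying with the restrictor.
Strong reading: for every (c,b,s) with allotted(c,b,s), cleaned(s,b).
Restrictor triples: (c2,b1,s2)→cleaned(s2,b1) ✓  (c2,b3,s5)→cleaned(s5,b3) ✓  (c3,b1,s5)→cleaned(s5,b1) ✓  (c3,b5,s1)→cleaned(s1,b5) ✓  (c4,b5,s5)→cleaned(s5,b5) ✓
Counterexamples (restrictor triples failing the scope): 0.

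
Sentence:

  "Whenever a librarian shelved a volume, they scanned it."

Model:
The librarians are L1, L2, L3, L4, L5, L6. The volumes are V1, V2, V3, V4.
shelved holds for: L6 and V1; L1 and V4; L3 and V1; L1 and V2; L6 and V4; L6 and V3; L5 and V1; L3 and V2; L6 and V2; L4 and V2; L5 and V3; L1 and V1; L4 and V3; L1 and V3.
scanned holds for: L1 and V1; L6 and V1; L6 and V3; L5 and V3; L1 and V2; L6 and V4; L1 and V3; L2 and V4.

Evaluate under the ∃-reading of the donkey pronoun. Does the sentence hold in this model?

False

"it" takes "a volume" as antecedent — a donkey pronoun bound across the clause boundary.
Weak reading: every librarian l with some shelved-volume has at least one shelved-volume v such that scanned(l,v).
Per librarian: L1:✓  L3:✗  L4:✗  L5:✓  L6:✓
L3 has no witness among its shelved-volumes.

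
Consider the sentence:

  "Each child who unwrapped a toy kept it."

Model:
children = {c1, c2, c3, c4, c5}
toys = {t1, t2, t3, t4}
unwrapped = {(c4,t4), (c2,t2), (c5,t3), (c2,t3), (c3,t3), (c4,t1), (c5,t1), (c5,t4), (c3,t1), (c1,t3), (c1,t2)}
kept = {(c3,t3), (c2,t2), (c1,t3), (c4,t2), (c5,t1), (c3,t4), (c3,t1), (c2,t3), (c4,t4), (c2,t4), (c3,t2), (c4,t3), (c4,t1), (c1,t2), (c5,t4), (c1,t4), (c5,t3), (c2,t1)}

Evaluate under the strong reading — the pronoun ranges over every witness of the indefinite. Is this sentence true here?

"it" takes "a toy" as antecedent — a donkey pronoun bound across the clause boundary.
Strong reading: for every (c,t) with unwrapped(c,t), kept(c,t).
Restrictor pairs: (c1,t2) ✓  (c1,t3) ✓  (c2,t2) ✓  (c2,t3) ✓  (c3,t1) ✓  (c3,t3) ✓  (c4,t1) ✓  (c4,t4) ✓  (c5,t1) ✓  (c5,t3) ✓  (c5,t4) ✓
Every restrictor pair satisfies the scope.

True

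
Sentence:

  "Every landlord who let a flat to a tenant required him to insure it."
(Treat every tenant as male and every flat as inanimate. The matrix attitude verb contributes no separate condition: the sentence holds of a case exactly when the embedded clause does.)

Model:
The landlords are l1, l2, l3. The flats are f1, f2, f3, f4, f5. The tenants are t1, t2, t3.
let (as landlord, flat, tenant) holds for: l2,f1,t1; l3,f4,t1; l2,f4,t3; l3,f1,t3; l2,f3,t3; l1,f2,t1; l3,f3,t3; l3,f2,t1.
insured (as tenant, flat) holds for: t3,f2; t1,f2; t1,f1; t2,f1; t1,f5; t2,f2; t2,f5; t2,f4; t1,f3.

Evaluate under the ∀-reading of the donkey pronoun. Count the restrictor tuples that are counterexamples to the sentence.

5

"him" takes "a tenant" as antecedent and "it" takes "a flat"; both are donkey pronouns co-varying with the restrictor.
Strong reading: for every (l,f,t) with let(l,f,t), insured(t,f).
Restrictor triples: (l1,f2,t1)→insured(t1,f2) ✓  (l2,f1,t1)→insured(t1,f1) ✓  (l2,f3,t3)→insured(t3,f3) ✗  (l2,f4,t3)→insured(t3,f4) ✗  (l3,f1,t3)→insured(t3,f1) ✗  (l3,f2,t1)→insured(t1,f2) ✓  (l3,f3,t3)→insured(t3,f3) ✗  (l3,f4,t1)→insured(t1,f4) ✗
Counterexamples (restrictor triples failing the scope): 5.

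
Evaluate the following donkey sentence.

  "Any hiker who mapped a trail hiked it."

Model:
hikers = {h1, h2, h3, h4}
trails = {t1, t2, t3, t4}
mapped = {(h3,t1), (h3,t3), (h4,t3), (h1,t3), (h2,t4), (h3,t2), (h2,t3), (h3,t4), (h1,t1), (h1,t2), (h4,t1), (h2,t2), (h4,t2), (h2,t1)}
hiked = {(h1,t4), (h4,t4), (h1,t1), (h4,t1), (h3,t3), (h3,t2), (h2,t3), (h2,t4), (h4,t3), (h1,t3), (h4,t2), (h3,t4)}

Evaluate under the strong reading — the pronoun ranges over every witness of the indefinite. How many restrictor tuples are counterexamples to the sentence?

"it" takes "a trail" as antecedent — a donkey pronoun bound across the clause boundary.
Strong reading: for every (h,t) with mapped(h,t), hiked(h,t).
Restrictor pairs: (h1,t1) ✓  (h1,t2) ✗  (h1,t3) ✓  (h2,t1) ✗  (h2,t2) ✗  (h2,t3) ✓  (h2,t4) ✓  (h3,t1) ✗  (h3,t2) ✓  (h3,t3) ✓  (h3,t4) ✓  (h4,t1) ✓  (h4,t2) ✓  (h4,t3) ✓
Counterexamples (restrictor pairs failing the scope): 4.

4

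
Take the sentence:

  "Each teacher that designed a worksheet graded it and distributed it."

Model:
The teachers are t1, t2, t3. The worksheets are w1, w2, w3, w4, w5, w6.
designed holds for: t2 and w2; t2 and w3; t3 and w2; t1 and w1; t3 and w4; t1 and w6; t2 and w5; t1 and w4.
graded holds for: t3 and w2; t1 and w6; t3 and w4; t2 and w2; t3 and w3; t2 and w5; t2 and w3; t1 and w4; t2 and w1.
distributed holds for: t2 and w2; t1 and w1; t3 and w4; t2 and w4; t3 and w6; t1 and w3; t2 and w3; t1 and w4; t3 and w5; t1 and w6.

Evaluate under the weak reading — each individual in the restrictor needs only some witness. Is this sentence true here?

"it" takes "a worksheet" as antecedent — a donkey pronoun bound across the clause boundary.
Weak reading: every teacher t with some designed-worksheet has at least one designed-worksheet w such that graded(t,w) ∧ distributed(t,w).
Per teacher: t1:✓  t2:✓  t3:✓
Every teacher in the restrictor has a witness.

True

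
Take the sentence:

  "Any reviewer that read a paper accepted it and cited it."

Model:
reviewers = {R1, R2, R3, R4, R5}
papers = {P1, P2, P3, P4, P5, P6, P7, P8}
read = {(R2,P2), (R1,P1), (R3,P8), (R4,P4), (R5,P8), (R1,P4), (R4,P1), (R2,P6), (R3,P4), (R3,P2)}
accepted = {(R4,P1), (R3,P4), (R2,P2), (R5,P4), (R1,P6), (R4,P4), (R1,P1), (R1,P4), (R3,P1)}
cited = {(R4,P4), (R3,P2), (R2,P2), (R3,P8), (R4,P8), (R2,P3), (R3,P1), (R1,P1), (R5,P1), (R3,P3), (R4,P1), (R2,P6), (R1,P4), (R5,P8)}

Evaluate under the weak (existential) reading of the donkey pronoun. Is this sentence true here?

False

"it" takes "a paper" as antecedent — a donkey pronoun bound across the clause boundary.
Weak reading: every reviewer r with some read-paper has at least one read-paper p such that accepted(r,p) ∧ cited(r,p).
Per reviewer: R1:✓  R2:✓  R3:✗  R4:✓  R5:✗
R3 has no witness among its read-papers.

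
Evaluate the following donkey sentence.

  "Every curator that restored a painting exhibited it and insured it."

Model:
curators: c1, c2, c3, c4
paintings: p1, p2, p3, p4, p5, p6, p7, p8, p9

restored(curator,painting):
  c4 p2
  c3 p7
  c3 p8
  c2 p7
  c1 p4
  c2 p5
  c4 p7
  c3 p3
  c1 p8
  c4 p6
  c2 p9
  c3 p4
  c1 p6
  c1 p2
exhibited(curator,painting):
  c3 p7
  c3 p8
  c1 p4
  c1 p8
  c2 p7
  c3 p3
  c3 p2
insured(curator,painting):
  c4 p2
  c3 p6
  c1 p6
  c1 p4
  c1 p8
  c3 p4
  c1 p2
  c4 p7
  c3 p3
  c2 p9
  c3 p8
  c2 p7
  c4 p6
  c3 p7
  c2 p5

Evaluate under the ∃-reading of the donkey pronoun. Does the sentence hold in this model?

"it" takes "a painting" as antecedent — a donkey pronoun bound across the clause boundary.
Weak reading: every curator c with some restored-painting has at least one restored-painting p such that exhibited(c,p) ∧ insured(c,p).
Per curator: c1:✓  c2:✓  c3:✓  c4:✗
c4 has no witness among its restored-paintings.

False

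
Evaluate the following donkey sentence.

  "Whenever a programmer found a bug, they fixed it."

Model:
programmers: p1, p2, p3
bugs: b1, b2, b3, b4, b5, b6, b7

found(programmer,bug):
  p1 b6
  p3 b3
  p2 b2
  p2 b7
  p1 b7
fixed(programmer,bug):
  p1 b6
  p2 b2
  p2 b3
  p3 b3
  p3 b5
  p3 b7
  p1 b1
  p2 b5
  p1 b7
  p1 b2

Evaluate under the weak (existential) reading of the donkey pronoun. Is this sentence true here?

True

"it" takes "a bug" as antecedent — a donkey pronoun bound across the clause boundary.
Weak reading: every programmer p with some found-bug has at least one found-bug b such that fixed(p,b).
Per programmer: p1:✓  p2:✓  p3:✓
Every programmer in the restrictor has a witness.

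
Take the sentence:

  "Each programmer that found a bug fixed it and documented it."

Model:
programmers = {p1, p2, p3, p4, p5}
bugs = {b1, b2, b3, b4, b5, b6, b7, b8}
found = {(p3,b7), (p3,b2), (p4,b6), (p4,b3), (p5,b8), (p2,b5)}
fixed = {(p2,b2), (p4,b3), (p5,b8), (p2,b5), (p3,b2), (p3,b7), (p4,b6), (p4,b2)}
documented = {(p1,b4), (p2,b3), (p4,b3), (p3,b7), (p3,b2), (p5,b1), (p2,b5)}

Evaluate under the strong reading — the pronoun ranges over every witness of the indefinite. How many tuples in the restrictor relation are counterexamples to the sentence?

2

"it" takes "a bug" as antecedent — a donkey pronoun bound across the clause boundary.
Strong reading: for every (p,b) with found(p,b), fixed(p,b) ∧ documented(p,b).
Restrictor pairs: (p2,b5) ✓  (p3,b2) ✓  (p3,b7) ✓  (p4,b3) ✓  (p4,b6) ✗  (p5,b8) ✗
Counterexamples (restrictor pairs failing the scope): 2.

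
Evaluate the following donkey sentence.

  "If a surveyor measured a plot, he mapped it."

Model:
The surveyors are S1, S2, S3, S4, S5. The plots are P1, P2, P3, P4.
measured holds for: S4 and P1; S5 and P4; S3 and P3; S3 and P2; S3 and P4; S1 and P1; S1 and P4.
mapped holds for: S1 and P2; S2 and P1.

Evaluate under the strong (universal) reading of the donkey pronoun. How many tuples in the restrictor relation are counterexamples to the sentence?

7

"it" takes "a plot" as antecedent — a donkey pronoun bound across the clause boundary.
Strong reading: for every (s,p) with measured(s,p), mapped(s,p).
Restrictor pairs: (S1,P1) ✗  (S1,P4) ✗  (S3,P2) ✗  (S3,P3) ✗  (S3,P4) ✗  (S4,P1) ✗  (S5,P4) ✗
Counterexamples (restrictor pairs failing the scope): 7.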